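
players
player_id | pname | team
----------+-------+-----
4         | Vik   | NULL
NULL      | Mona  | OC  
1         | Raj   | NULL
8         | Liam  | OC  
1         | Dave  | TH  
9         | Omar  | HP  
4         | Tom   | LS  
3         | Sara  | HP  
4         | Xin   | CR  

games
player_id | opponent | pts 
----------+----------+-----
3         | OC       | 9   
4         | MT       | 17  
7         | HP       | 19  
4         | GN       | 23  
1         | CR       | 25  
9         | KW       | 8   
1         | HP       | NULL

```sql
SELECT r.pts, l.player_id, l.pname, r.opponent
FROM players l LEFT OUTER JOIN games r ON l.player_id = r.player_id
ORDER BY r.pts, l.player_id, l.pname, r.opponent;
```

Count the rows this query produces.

14

LEFT JOIN keeps every row from `players`; unmatched rows get NULL for `games`'s columns.
Matching on l.player_id = r.player_id. A NULL in a compared column never satisfies the condition.
- player_id=4: 2 matching r row(s), so 2 row(s) emitted.
- player_id=NULL: no r row matches, row kept with r columns NULL.
- player_id=1: 2 matching r row(s), so 2 row(s) emitted.
- player_id=8: no r row matches, row kept with r columns NULL.
- player_id=1: 2 matching r row(s), so 2 row(s) emitted.
- player_id=9: 1 matching r row(s), so 1 row(s) emitted.
- player_id=4: 2 matching r row(s), so 2 row(s) emitted.
- player_id=3: 1 matching r row(s), so 1 row(s) emitted.
- player_id=4: 2 matching r row(s), so 2 row(s) emitted.
Total: 12 matched + 2 padded = 14 rows.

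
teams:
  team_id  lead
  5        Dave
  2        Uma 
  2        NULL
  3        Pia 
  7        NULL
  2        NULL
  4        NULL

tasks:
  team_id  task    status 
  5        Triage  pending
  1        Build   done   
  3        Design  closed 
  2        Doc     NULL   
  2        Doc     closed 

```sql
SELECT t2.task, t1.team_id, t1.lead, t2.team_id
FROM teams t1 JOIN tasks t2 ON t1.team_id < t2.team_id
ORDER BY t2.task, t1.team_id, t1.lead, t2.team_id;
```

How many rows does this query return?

INNER JOIN keeps only pairs where the ON condition holds.
Matching on t1.team_id < t2.team_id.
- t1 (team_id=5) has no partner → excluded.
- t1 (team_id=2) pairs with 2 row(s) of t2.
- t1 (team_id=2) pairs with 2 row(s) of t2.
- t1 (team_id=3) pairs with 1 row(s) of t2.
- t1 (team_id=7) has no partner → excluded.
- t1 (team_id=2) pairs with 2 row(s) of t2.
- t1 (team_id=4) pairs with 1 row(s) of t2.
Total: 8 rows.

8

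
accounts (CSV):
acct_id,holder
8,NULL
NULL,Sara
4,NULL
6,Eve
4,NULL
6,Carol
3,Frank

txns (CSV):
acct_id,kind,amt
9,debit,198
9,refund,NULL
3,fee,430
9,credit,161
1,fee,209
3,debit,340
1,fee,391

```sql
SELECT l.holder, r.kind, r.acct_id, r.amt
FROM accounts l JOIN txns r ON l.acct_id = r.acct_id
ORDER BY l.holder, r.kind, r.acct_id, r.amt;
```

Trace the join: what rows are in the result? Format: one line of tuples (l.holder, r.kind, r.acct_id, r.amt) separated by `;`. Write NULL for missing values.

INNER JOIN keeps only pairs where the ON condition holds.
Matching on l.acct_id = r.acct_id. A NULL in a compared column never satisfies the condition.
- l row (acct_id=8): no match → dropped.
- l row (acct_id=NULL): no match → dropped.
- l row (acct_id=4): no match → dropped.
- l row (acct_id=6): no match → dropped.
- l row (acct_id=4): no match → dropped.
- l row (acct_id=6): no match → dropped.
- l row (acct_id=3): matches 2 r row(s) → 2 output row(s).
After projecting and ordering:
l.holder | r.kind | r.acct_id | r.amt
Frank | debit | 3 | 340
Frank | fee | 3 | 430

(Frank, debit, 3, 340); (Frank, fee, 3, 430)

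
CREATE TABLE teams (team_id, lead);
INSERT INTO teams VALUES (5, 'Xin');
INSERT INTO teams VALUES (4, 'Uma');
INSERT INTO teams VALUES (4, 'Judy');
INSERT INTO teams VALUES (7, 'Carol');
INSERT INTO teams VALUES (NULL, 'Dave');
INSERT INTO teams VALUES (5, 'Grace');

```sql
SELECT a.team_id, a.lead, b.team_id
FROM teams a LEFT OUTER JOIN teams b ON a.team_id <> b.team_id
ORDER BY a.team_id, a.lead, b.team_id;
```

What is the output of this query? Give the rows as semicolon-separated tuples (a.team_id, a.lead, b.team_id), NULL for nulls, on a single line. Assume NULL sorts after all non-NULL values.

(4, Judy, 5); (4, Judy, 5); (4, Judy, 7); (4, Uma, 5); (4, Uma, 5); (4, Uma, 7); (5, Grace, 4); (5, Grace, 4); (5, Grace, 7); (5, Xin, 4); (5, Xin, 4); (5, Xin, 7); (7, Carol, 4); (7, Carol, 4); (7, Carol, 5); (7, Carol, 5); (NULL, Dave, NULL)

LEFT JOIN keeps every row from `teams a`; unmatched rows get NULL for `teams b`'s columns.
Matching on a.team_id <> b.team_id. A NULL in a compared column never satisfies the condition.
- a (team_id=5) pairs with 3 row(s) of b.
- a (team_id=4) pairs with 3 row(s) of b.
- a (team_id=4) pairs with 3 row(s) of b.
- a (team_id=7) pairs with 4 row(s) of b.
- a (team_id=NULL) has no partner → padded with NULL.
- a (team_id=5) pairs with 3 row(s) of b.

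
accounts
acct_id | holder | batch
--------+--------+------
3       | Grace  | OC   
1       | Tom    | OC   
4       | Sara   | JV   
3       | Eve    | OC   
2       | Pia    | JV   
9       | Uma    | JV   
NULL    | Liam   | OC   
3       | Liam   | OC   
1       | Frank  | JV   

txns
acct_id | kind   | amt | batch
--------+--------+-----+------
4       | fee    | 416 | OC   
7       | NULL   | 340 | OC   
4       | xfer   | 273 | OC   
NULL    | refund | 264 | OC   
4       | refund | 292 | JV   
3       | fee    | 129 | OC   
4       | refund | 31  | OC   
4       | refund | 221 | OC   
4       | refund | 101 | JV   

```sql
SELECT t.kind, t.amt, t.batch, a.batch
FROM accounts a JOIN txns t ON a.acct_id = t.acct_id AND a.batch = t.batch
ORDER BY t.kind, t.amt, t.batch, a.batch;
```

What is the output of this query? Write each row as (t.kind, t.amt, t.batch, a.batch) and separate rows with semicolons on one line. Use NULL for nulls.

INNER JOIN keeps only pairs where the ON condition holds.
Matching on a.acct_id = t.acct_id AND a.batch = t.batch. A NULL in a compared column never satisfies the condition.
Matched pairs: 5.

(fee, 129, OC, OC); (fee, 129, OC, OC); (fee, 129, OC, OC); (refund, 101, JV, JV); (refund, 292, JV, JV)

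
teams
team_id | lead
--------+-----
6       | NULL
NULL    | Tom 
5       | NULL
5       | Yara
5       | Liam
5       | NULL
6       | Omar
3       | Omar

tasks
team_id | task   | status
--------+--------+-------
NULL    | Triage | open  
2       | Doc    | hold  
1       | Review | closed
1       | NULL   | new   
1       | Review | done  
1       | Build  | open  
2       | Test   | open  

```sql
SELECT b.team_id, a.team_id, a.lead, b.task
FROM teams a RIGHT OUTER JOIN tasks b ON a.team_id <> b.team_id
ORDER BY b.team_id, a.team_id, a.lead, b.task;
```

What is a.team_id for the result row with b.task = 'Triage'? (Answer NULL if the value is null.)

NULL

RIGHT JOIN keeps every row from `tasks`; unmatched rows get NULL for `teams`'s columns.
Matching on a.team_id <> b.team_id. A NULL in a compared column never satisfies the condition.
Matched pairs: 42; unmatched b rows kept: 1.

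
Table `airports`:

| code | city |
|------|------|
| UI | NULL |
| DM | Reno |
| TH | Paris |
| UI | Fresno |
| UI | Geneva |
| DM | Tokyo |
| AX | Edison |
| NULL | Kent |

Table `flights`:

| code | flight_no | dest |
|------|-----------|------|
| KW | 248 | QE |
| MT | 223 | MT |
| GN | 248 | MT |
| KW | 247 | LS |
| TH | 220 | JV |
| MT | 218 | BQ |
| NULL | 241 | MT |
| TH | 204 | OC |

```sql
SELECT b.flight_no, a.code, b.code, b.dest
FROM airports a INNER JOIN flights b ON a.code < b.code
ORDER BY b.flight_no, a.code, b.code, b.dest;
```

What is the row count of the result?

21

INNER JOIN keeps only pairs where the ON condition holds.
Matching on a.code < b.code. A NULL in a compared column never satisfies the condition.
- a[0] code=UI → no match; dropped.
- a[1] code=DM → 7 match(es) in b → 7 row(s).
- a[2] code=TH → no match; dropped.
- a[3] code=UI → no match; dropped.
- a[4] code=UI → no match; dropped.
- a[5] code=DM → 7 match(es) in b → 7 row(s).
- a[6] code=AX → 7 match(es) in b → 7 row(s).
- a[7] code=NULL → no match; dropped.
Total: 21 rows.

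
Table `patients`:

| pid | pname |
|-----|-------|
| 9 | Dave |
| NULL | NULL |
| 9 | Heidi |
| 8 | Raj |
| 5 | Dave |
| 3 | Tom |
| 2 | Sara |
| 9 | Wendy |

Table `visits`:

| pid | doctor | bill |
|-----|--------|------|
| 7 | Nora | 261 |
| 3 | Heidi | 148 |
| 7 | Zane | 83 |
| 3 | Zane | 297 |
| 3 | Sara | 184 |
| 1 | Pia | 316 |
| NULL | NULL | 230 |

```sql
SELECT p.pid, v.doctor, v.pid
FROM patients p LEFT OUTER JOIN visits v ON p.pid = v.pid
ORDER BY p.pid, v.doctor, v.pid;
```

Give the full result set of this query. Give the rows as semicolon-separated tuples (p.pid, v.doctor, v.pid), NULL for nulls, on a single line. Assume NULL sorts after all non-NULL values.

LEFT JOIN keeps every row from `patients`; unmatched rows get NULL for `visits`'s columns.
Matching on p.pid = v.pid. A NULL in a compared column never satisfies the condition.
- pid=9: no v row matches, row kept with v columns NULL.
- pid=NULL: no v row matches, row kept with v columns NULL.
- pid=9: no v row matches, row kept with v columns NULL.
- pid=8: no v row matches, row kept with v columns NULL.
- pid=5: no v row matches, row kept with v columns NULL.
- pid=3: 3 matching v row(s), so 3 row(s) emitted.
- pid=2: no v row matches, row kept with v columns NULL.
- pid=9: no v row matches, row kept with v columns NULL.
After projecting and ordering:
p.pid | v.doctor | v.pid
2 | NULL | NULL
3 | Heidi | 3
3 | Sara | 3
3 | Zane | 3
5 | NULL | NULL
8 | NULL | NULL
9 | NULL | NULL
9 | NULL | NULL
9 | NULL | NULL
NULL | NULL | NULL

(2, NULL, NULL); (3, Heidi, 3); (3, Sara, 3); (3, Zane, 3); (5, NULL, NULL); (8, NULL, NULL); (9, NULL, NULL); (9, NULL, NULL); (9, NULL, NULL); (NULL, NULL, NULL)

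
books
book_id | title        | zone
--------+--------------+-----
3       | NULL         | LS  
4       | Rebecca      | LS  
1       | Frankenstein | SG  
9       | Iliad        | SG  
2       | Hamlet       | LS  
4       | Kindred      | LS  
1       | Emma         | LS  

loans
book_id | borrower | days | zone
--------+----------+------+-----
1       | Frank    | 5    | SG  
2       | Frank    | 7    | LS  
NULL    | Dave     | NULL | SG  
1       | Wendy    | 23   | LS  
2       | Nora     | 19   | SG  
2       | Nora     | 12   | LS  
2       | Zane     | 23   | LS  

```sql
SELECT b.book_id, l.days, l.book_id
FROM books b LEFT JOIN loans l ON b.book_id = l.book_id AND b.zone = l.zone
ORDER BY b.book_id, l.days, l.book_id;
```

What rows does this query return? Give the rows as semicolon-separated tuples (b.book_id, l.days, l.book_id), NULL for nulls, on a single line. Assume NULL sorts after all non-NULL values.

(1, 5, 1); (1, 23, 1); (2, 7, 2); (2, 12, 2); (2, 23, 2); (3, NULL, NULL); (4, NULL, NULL); (4, NULL, NULL); (9, NULL, NULL)

LEFT JOIN keeps every row from `books`; unmatched rows get NULL for `loans`'s columns.
Matching on b.book_id = l.book_id AND b.zone = l.zone. A NULL in a compared column never satisfies the condition.
- book_id=3, zone=LS: no l row matches, row kept with l columns NULL.
- book_id=4, zone=LS: no l row matches, row kept with l columns NULL.
- book_id=1, zone=SG: 1 matching l row(s), so 1 row(s) emitted.
- book_id=9, zone=SG: no l row matches, row kept with l columns NULL.
- book_id=2, zone=LS: 3 matching l row(s), so 3 row(s) emitted.
- book_id=4, zone=LS: no l row matches, row kept with l columns NULL.
- book_id=1, zone=LS: 1 matching l row(s), so 1 row(s) emitted.
After projecting and ordering:
b.book_id | l.days | l.book_id
1 | 5 | 1
1 | 23 | 1
2 | 7 | 2
2 | 12 | 2
2 | 23 | 2
3 | NULL | NULL
4 | NULL | NULL
4 | NULL | NULL
9 | NULL | NULL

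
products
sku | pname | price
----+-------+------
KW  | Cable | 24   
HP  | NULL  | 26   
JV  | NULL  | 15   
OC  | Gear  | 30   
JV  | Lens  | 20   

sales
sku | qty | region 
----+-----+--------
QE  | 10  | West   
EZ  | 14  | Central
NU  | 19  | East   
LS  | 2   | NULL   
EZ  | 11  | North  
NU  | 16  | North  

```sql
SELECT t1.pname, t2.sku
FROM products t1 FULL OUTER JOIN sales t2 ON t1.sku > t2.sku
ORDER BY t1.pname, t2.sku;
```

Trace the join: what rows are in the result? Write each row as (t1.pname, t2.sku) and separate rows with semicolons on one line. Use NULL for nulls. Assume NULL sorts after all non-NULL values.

FULL OUTER JOIN keeps every row from both sides; unmatched rows get NULL for the other side's columns.
Matching on t1.sku > t2.sku.
- sku=KW: 2 matching t2 row(s), so 2 row(s) emitted.
- sku=HP: 2 matching t2 row(s), so 2 row(s) emitted.
- sku=JV: 2 matching t2 row(s), so 2 row(s) emitted.
- sku=OC: 5 matching t2 row(s), so 5 row(s) emitted.
- sku=JV: 2 matching t2 row(s), so 2 row(s) emitted.
- 1 t2 row(s) had no t1 match → kept, t1 columns NULL.

(Cable, EZ); (Cable, EZ); (Gear, EZ); (Gear, EZ); (Gear, LS); (Gear, NU); (Gear, NU); (Lens, EZ); (Lens, EZ); (NULL, EZ); (NULL, EZ); (NULL, EZ); (NULL, EZ); (NULL, QE)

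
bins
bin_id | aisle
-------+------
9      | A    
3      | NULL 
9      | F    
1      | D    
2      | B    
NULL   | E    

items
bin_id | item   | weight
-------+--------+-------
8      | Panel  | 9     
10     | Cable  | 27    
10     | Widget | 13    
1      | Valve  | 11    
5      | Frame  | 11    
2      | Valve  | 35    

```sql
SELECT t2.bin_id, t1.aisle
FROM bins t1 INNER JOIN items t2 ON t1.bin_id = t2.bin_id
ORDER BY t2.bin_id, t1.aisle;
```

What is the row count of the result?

INNER JOIN keeps only pairs where the ON condition holds.
Matching on t1.bin_id = t2.bin_id. A NULL in a compared column never satisfies the condition.
Matched pairs: 2.
Total: 2 rows.

2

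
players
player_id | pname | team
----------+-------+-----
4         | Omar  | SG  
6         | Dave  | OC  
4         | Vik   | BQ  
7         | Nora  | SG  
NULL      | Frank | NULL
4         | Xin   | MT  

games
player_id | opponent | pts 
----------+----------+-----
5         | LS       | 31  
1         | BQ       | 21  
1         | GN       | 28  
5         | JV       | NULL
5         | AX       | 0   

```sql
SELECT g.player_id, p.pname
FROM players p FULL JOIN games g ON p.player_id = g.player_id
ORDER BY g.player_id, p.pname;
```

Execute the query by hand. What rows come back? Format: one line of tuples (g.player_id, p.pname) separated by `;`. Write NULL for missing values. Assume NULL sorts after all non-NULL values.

FULL OUTER JOIN keeps every row from both sides; unmatched rows get NULL for the other side's columns.
Matching on p.player_id = g.player_id. A NULL in a compared column never satisfies the condition.
Matched pairs: 0; unmatched p rows kept: 6; unmatched g rows kept: 5.

(1, NULL); (1, NULL); (5, NULL); (5, NULL); (5, NULL); (NULL, Dave); (NULL, Frank); (NULL, Nora); (NULL, Omar); (NULL, Vik); (NULL, Xin)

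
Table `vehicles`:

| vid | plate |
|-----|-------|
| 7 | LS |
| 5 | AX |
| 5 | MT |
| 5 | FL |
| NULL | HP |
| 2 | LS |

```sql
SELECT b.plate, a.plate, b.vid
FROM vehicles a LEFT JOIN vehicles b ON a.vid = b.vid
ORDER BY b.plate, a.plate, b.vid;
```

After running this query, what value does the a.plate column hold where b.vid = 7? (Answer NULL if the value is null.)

LEFT JOIN keeps every row from `vehicles a`; unmatched rows get NULL for `vehicles b`'s columns.
Matching on a.vid = b.vid. A NULL in a compared column never satisfies the condition.
Matched pairs: 11; unmatched a rows kept: 1.

LS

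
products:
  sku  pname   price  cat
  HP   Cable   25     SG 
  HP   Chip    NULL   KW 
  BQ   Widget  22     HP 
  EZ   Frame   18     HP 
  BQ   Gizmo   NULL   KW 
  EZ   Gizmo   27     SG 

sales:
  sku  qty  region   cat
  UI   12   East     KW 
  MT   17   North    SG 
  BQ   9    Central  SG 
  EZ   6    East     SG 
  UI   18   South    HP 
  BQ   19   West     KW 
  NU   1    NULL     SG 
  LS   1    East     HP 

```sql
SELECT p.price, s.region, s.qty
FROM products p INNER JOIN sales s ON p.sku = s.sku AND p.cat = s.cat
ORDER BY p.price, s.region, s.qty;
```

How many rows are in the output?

2

INNER JOIN keeps only pairs where the ON condition holds.
Matching on p.sku = s.sku AND p.cat = s.cat.
- p[0] sku=HP, cat=SG → no match; dropped.
- p[1] sku=HP, cat=KW → no match; dropped.
- p[2] sku=BQ, cat=HP → no match; dropped.
- p[3] sku=EZ, cat=HP → no match; dropped.
- p[4] sku=BQ, cat=KW → 1 match(es) in s → 1 row(s).
- p[5] sku=EZ, cat=SG → 1 match(es) in s → 1 row(s).
Total: 2 rows.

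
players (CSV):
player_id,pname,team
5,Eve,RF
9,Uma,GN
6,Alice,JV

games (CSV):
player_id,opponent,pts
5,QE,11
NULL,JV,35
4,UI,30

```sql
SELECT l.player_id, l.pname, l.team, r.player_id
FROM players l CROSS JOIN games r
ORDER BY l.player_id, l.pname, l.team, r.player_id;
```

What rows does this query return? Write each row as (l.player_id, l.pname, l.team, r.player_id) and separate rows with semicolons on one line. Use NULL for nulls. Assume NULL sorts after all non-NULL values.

CROSS JOIN pairs every row of `players` with every row of `games`: 3 × 3 = 9 rows.
After projecting and ordering:
l.player_id | l.pname | l.team | r.player_id
5 | Eve | RF | 4
5 | Eve | RF | 5
5 | Eve | RF | NULL
6 | Alice | JV | 4
6 | Alice | JV | 5
6 | Alice | JV | NULL
9 | Uma | GN | 4
9 | Uma | GN | 5
9 | Uma | GN | NULL

(5, Eve, RF, 4); (5, Eve, RF, 5); (5, Eve, RF, NULL); (6, Alice, JV, 4); (6, Alice, JV, 5); (6, Alice, JV, NULL); (9, Uma, GN, 4); (9, Uma, GN, 5); (9, Uma, GN, NULL)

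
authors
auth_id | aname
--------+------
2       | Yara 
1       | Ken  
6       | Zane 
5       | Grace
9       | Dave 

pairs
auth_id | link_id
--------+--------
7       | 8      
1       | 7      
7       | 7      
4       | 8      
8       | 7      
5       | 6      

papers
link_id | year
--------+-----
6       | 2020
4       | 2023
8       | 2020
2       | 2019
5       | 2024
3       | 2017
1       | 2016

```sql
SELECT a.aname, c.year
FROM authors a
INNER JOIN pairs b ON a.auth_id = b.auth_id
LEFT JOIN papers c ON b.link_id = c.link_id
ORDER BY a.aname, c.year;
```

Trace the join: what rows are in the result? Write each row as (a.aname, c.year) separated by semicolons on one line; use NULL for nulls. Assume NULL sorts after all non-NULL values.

Joins associate left-to-right: authors INNER JOIN pairs on auth_id gives 2 intermediate row(s).
Then LEFT JOIN `papers c` on link_id: each of those 2 rows is kept; rows whose b.link_id has no match in c get NULL for c's columns.

(Grace, 2020); (Ken, NULL)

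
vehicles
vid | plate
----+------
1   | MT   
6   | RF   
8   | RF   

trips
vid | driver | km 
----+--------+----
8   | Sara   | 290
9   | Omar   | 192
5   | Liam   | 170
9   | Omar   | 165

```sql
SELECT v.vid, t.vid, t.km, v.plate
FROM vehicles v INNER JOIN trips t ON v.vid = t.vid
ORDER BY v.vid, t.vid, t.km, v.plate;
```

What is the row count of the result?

INNER JOIN keeps only pairs where the ON condition holds.
Matching on v.vid = t.vid.
Matched pairs: 1.
Total: 1 rows.

1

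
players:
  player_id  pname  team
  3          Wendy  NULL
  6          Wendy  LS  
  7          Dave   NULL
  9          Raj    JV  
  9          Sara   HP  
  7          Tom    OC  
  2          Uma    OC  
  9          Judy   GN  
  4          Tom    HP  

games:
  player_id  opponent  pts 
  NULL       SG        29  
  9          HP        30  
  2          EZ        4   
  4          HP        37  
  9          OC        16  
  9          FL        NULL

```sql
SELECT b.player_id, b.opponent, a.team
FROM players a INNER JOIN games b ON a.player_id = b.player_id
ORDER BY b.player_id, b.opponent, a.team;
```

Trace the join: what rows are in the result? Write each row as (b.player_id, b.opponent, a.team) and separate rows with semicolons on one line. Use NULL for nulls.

(2, EZ, OC); (4, HP, HP); (9, FL, GN); (9, FL, HP); (9, FL, JV); (9, HP, GN); (9, HP, HP); (9, HP, JV); (9, OC, GN); (9, OC, HP); (9, OC, JV)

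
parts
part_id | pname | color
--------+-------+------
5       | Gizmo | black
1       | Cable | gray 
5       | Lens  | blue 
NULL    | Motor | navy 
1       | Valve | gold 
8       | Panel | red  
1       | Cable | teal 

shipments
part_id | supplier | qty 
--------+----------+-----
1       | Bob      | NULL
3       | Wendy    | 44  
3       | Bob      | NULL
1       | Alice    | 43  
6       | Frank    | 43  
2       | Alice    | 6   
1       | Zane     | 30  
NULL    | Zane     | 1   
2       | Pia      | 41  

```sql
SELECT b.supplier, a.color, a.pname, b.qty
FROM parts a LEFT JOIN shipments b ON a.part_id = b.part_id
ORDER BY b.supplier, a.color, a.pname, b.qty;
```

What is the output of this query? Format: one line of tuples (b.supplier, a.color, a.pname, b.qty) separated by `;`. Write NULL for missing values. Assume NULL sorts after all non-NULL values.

(Alice, gold, Valve, 43); (Alice, gray, Cable, 43); (Alice, teal, Cable, 43); (Bob, gold, Valve, NULL); (Bob, gray, Cable, NULL); (Bob, teal, Cable, NULL); (Zane, gold, Valve, 30); (Zane, gray, Cable, 30); (Zane, teal, Cable, 30); (NULL, black, Gizmo, NULL); (NULL, blue, Lens, NULL); (NULL, navy, Motor, NULL); (NULL, red, Panel, NULL)

LEFT JOIN keeps every row from `parts`; unmatched rows get NULL for `shipments`'s columns.
Matching on a.part_id = b.part_id. A NULL in a compared column never satisfies the condition.
Matched pairs: 9; unmatched a rows kept: 4.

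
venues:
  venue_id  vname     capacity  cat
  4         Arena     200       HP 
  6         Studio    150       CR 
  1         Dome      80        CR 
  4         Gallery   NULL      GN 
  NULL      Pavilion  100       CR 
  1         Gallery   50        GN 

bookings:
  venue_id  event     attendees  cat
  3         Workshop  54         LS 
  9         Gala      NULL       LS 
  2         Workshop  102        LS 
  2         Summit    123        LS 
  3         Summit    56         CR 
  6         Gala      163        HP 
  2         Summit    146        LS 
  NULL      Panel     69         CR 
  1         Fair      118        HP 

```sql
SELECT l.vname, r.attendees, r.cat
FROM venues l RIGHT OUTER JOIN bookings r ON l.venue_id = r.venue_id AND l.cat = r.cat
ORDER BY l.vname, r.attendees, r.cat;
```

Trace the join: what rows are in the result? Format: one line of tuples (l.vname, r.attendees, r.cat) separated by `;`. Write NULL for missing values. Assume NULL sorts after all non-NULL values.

RIGHT JOIN keeps every row from `bookings`; unmatched rows get NULL for `venues`'s columns.
Matching on l.venue_id = r.venue_id AND l.cat = r.cat. A NULL in a compared column never satisfies the condition.
- l[0] venue_id=4, cat=HP → no match.
- l[1] venue_id=6, cat=CR → no match.
- l[2] venue_id=1, cat=CR → no match.
- l[3] venue_id=4, cat=GN → no match.
- l[4] venue_id=NULL, cat=CR → no match.
- l[5] venue_id=1, cat=GN → no match.
- 9 row(s) from r found no l partner → padded with NULL.
After projecting and ordering:
l.vname | r.attendees | r.cat
NULL | 54 | LS
NULL | 56 | CR
NULL | 69 | CR
NULL | 102 | LS
NULL | 118 | HP
NULL | 123 | LS
NULL | 146 | LS
NULL | 163 | HP
NULL | NULL | LS

(NULL, 54, LS); (NULL, 56, CR); (NULL, 69, CR); (NULL, 102, LS); (NULL, 118, HP); (NULL, 123, LS); (NULL, 146, LS); (NULL, 163, HP); (NULL, NULL, LS)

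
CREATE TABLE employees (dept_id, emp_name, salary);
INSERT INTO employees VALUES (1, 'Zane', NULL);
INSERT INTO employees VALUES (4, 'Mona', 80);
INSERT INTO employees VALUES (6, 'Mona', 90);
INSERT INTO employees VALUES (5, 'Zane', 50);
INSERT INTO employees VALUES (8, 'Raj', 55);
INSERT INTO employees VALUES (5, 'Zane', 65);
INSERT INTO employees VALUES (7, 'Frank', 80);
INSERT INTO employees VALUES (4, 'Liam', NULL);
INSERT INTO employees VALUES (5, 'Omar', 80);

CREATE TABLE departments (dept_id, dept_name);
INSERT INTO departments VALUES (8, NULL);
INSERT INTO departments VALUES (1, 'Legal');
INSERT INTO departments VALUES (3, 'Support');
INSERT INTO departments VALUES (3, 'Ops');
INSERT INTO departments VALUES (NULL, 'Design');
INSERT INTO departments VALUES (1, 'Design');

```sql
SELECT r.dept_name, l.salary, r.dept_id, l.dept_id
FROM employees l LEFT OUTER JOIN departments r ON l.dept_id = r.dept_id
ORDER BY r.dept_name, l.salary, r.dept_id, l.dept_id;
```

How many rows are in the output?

10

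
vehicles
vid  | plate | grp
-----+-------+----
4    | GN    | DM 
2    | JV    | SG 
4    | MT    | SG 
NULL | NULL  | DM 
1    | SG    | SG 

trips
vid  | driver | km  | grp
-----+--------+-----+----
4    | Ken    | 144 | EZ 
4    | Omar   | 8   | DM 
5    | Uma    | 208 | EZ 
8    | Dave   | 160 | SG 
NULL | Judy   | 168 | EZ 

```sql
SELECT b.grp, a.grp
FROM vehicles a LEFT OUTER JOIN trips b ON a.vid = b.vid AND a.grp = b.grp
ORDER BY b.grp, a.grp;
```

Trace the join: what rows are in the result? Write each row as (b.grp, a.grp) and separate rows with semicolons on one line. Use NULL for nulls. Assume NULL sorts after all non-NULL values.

(DM, DM); (NULL, DM); (NULL, SG); (NULL, SG); (NULL, SG)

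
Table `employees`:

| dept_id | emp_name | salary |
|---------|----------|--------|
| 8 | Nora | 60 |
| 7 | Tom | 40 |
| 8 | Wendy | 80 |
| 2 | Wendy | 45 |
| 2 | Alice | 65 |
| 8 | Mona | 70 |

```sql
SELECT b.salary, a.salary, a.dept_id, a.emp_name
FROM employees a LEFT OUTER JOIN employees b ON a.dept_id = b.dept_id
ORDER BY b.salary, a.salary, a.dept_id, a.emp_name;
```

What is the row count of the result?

LEFT JOIN keeps every row from `employees a`; unmatched rows get NULL for `employees b`'s columns.
Matching on a.dept_id = b.dept_id.
Matched pairs: 14; unmatched a rows kept: 0.
Total: 14 rows.

14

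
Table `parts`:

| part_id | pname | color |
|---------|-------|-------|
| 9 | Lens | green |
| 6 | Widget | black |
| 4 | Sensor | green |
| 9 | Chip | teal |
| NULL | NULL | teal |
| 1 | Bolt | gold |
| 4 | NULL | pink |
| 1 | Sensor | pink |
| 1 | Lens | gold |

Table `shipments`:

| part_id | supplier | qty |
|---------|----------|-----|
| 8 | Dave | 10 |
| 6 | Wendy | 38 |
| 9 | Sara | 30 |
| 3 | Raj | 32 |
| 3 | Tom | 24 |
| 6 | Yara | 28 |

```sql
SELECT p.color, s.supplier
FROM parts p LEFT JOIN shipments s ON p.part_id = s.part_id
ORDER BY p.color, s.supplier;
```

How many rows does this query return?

LEFT JOIN keeps every row from `parts`; unmatched rows get NULL for `shipments`'s columns.
Matching on p.part_id = s.part_id. A NULL in a compared column never satisfies the condition.
- part_id=9: 1 matching s row(s), so 1 row(s) emitted.
- part_id=6: 2 matching s row(s), so 2 row(s) emitted.
- part_id=4: no s row matches, row kept with s columns NULL.
- part_id=9: 1 matching s row(s), so 1 row(s) emitted.
- part_id=NULL: no s row matches, row kept with s columns NULL.
- part_id=1: no s row matches, row kept with s columns NULL.
- part_id=4: no s row matches, row kept with s columns NULL.
- part_id=1: no s row matches, row kept with s columns NULL.
- part_id=1: no s row matches, row kept with s columns NULL.
Total: 4 matched + 6 padded = 10 rows.

10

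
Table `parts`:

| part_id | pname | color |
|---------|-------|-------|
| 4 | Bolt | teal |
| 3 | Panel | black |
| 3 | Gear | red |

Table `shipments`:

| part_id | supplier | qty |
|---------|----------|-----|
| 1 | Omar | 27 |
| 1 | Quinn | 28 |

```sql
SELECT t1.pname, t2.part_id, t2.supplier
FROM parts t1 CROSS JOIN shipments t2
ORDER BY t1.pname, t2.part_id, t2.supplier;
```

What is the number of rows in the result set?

6

CROSS JOIN pairs every row of `parts` with every row of `shipments`: 3 × 2 = 6 rows.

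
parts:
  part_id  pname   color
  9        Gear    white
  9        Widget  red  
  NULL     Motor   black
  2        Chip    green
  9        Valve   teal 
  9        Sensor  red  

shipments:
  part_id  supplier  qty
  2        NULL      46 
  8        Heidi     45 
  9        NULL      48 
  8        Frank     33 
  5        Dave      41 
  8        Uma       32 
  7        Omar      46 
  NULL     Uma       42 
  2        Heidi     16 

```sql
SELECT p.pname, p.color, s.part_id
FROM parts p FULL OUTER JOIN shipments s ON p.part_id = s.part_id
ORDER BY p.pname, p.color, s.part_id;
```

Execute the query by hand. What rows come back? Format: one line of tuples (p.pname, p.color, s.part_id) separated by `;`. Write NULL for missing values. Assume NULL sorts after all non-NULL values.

FULL OUTER JOIN keeps every row from both sides; unmatched rows get NULL for the other side's columns.
Matching on p.part_id = s.part_id. A NULL in a compared column never satisfies the condition.
- p (part_id=9) pairs with 1 row(s) of s.
- p (part_id=9) pairs with 1 row(s) of s.
- p (part_id=NULL) has no partner → padded with NULL.
- p (part_id=2) pairs with 2 row(s) of s.
- p (part_id=9) pairs with 1 row(s) of s.
- p (part_id=9) pairs with 1 row(s) of s.
- plus 6 unmatched s row(s), each kept with NULL p columns.

(Chip, green, 2); (Chip, green, 2); (Gear, white, 9); (Motor, black, NULL); (Sensor, red, 9); (Valve, teal, 9); (Widget, red, 9); (NULL, NULL, 5); (NULL, NULL, 7); (NULL, NULL, 8); (NULL, NULL, 8); (NULL, NULL, 8); (NULL, NULL, NULL)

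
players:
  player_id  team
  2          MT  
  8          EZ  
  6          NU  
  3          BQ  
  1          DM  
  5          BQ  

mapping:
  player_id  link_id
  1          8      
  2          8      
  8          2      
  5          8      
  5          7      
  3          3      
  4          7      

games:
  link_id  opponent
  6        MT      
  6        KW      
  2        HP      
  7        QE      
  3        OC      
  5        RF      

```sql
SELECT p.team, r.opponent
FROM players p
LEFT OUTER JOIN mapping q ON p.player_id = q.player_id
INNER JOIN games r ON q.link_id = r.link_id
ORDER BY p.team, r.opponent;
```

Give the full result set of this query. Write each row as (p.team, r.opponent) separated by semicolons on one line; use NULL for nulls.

(BQ, OC); (BQ, QE); (EZ, HP)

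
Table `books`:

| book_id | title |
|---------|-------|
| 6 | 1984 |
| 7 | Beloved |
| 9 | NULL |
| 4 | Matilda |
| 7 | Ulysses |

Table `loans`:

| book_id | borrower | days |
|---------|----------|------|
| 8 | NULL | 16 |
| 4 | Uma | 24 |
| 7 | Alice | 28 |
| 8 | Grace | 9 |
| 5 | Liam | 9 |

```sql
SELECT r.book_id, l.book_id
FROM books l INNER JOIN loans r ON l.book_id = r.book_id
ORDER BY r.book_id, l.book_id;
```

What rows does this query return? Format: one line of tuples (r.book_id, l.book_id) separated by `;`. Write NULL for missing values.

INNER JOIN keeps only pairs where the ON condition holds.
Matching on l.book_id = r.book_id.
- l[0] book_id=6 → no match; dropped.
- l[1] book_id=7 → 1 match(es) in r → 1 row(s).
- l[2] book_id=9 → no match; dropped.
- l[3] book_id=4 → 1 match(es) in r → 1 row(s).
- l[4] book_id=7 → 1 match(es) in r → 1 row(s).
After projecting and ordering:
r.book_id | l.book_id
4 | 4
7 | 7
7 | 7

(4, 4); (7, 7); (7, 7)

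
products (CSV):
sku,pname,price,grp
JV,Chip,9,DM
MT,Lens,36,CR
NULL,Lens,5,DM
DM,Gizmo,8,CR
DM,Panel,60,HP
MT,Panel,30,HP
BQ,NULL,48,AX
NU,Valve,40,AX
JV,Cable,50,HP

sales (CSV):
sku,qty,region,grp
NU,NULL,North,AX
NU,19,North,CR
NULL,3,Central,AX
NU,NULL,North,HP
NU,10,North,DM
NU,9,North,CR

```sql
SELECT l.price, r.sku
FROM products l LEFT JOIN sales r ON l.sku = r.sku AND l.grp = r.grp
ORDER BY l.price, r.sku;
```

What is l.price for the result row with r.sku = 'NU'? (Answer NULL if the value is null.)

40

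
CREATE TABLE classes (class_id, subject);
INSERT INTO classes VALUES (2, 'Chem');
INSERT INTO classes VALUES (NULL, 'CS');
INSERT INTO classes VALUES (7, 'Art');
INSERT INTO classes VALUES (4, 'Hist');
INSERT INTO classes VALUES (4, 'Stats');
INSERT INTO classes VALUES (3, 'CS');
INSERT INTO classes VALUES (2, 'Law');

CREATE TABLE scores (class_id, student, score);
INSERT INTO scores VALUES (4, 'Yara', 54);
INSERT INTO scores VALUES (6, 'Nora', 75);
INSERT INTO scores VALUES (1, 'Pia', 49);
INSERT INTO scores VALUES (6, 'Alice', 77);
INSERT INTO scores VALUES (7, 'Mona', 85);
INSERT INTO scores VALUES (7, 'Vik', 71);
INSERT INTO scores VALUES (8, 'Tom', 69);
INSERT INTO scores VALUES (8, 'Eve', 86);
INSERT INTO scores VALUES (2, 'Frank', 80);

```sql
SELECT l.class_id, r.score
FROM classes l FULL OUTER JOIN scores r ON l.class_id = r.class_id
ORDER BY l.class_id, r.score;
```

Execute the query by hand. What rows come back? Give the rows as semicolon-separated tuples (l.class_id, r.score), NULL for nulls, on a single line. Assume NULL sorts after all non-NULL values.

(2, 80); (2, 80); (3, NULL); (4, 54); (4, 54); (7, 71); (7, 85); (NULL, 49); (NULL, 69); (NULL, 75); (NULL, 77); (NULL, 86); (NULL, NULL)

FULL OUTER JOIN keeps every row from both sides; unmatched rows get NULL for the other side's columns.
Matching on l.class_id = r.class_id. A NULL in a compared column never satisfies the condition.
- l row (class_id=2): matches 1 r row(s) → 1 output row(s).
- l row (class_id=NULL): no match → kept, r columns NULL.
- l row (class_id=7): matches 2 r row(s) → 2 output row(s).
- l row (class_id=4): matches 1 r row(s) → 1 output row(s).
- l row (class_id=4): matches 1 r row(s) → 1 output row(s).
- l row (class_id=3): no match → kept, r columns NULL.
- l row (class_id=2): matches 1 r row(s) → 1 output row(s).
- plus 5 unmatched r row(s), each kept with NULL l columns.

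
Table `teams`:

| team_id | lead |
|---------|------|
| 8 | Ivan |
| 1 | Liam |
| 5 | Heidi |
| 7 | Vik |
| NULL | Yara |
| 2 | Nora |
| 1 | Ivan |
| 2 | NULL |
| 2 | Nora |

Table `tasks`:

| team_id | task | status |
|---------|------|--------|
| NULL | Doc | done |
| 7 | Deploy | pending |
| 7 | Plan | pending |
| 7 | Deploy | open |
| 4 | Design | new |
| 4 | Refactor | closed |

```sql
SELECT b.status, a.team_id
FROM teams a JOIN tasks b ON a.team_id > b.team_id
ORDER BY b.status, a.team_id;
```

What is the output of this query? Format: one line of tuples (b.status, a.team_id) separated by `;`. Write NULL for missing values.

(closed, 5); (closed, 7); (closed, 8); (new, 5); (new, 7); (new, 8); (open, 8); (pending, 8); (pending, 8)

INNER JOIN keeps only pairs where the ON condition holds.
Matching on a.team_id > b.team_id. A NULL in a compared column never satisfies the condition.
- a (team_id=8) pairs with 5 row(s) of b.
- a (team_id=1) has no partner → excluded.
- a (team_id=5) pairs with 2 row(s) of b.
- a (team_id=7) pairs with 2 row(s) of b.
- a (team_id=NULL) has no partner → excluded.
- a (team_id=2) has no partner → excluded.
- a (team_id=1) has no partner → excluded.
- a (team_id=2) has no partner → excluded.
- a (team_id=2) has no partner → excluded.
After projecting and ordering:
b.status | a.team_id
closed | 5
closed | 7
closed | 8
new | 5
new | 7
new | 8
open | 8
pending | 8
pending | 8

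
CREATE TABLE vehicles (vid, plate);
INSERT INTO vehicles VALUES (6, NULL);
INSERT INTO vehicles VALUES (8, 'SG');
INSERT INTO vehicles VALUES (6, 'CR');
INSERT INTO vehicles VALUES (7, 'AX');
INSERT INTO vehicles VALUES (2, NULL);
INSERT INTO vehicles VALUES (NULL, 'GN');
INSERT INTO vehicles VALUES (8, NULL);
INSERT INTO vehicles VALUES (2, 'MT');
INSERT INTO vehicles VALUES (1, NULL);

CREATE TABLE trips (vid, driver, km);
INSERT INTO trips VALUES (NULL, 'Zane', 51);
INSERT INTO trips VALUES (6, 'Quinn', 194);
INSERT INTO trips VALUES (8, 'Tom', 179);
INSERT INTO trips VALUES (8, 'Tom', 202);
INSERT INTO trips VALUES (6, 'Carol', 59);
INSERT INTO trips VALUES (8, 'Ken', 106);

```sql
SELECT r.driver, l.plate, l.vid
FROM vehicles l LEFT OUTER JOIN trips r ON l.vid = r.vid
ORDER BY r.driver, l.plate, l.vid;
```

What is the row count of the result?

LEFT JOIN keeps every row from `vehicles`; unmatched rows get NULL for `trips`'s columns.
Matching on l.vid = r.vid. A NULL in a compared column never satisfies the condition.
Matched pairs: 10; unmatched l rows kept: 5.
Total: 10 matched + 5 padded = 15 rows.

15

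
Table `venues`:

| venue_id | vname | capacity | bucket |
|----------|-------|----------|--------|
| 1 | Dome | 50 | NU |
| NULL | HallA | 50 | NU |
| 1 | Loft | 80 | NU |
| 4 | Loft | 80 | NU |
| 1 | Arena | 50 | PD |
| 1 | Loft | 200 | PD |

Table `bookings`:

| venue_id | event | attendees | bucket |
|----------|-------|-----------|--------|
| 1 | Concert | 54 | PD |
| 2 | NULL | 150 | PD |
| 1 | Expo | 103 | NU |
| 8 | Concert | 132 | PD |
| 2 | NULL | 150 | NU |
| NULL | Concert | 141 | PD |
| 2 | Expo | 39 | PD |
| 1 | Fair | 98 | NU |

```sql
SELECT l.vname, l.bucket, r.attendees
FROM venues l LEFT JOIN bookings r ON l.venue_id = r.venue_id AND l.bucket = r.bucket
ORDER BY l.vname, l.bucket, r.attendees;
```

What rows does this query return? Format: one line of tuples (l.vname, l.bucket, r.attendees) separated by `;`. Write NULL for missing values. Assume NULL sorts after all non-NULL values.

(Arena, PD, 54); (Dome, NU, 98); (Dome, NU, 103); (HallA, NU, NULL); (Loft, NU, 98); (Loft, NU, 103); (Loft, NU, NULL); (Loft, PD, 54)

LEFT JOIN keeps every row from `venues`; unmatched rows get NULL for `bookings`'s columns.
Matching on l.venue_id = r.venue_id AND l.bucket = r.bucket. A NULL in a compared column never satisfies the condition.
- l[0] venue_id=1, bucket=NU → 2 match(es) in r → 2 row(s).
- l[1] venue_id=NULL, bucket=NU → no match; kept with NULLs on the r side.
- l[2] venue_id=1, bucket=NU → 2 match(es) in r → 2 row(s).
- l[3] venue_id=4, bucket=NU → no match; kept with NULLs on the r side.
- l[4] venue_id=1, bucket=PD → 1 match(es) in r → 1 row(s).
- l[5] venue_id=1, bucket=PD → 1 match(es) in r → 1 row(s).
After projecting and ordering:
l.vname | l.bucket | r.attendees
Arena | PD | 54
Dome | NU | 98
Dome | NU | 103
HallA | NU | NULL
Loft | NU | 98
Loft | NU | 103
Loft | NU | NULL
Loft | PD | 54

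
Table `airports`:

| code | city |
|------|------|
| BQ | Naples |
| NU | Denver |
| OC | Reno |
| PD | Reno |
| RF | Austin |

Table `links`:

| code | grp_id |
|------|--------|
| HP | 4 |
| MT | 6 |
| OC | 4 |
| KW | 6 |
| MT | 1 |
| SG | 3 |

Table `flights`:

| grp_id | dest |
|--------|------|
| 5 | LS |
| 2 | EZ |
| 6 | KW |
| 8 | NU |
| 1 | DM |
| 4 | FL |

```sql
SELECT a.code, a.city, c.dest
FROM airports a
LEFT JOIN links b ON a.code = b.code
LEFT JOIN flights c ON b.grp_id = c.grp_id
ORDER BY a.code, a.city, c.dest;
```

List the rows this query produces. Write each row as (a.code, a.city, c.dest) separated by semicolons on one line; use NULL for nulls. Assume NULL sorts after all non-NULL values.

Step 1 — a LEFT JOIN b on code → 5 row(s).
Then LEFT JOIN `flights c` on grp_id: each of those 5 rows is kept; rows whose b.grp_id has no match in c get NULL for c's columns.

(BQ, Naples, NULL); (NU, Denver, NULL); (OC, Reno, FL); (PD, Reno, NULL); (RF, Austin, NULL)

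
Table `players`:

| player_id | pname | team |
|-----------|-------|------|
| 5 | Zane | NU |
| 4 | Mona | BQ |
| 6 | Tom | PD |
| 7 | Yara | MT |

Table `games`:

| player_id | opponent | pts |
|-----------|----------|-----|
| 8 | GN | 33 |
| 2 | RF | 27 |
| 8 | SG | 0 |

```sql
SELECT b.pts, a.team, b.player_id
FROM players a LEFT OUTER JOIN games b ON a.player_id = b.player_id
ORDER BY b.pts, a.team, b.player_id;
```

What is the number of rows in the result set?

LEFT JOIN keeps every row from `players`; unmatched rows get NULL for `games`'s columns.
Matching on a.player_id = b.player_id.
Matched pairs: 0; unmatched a rows kept: 4.
Total: 0 matched + 4 padded = 4 rows.

4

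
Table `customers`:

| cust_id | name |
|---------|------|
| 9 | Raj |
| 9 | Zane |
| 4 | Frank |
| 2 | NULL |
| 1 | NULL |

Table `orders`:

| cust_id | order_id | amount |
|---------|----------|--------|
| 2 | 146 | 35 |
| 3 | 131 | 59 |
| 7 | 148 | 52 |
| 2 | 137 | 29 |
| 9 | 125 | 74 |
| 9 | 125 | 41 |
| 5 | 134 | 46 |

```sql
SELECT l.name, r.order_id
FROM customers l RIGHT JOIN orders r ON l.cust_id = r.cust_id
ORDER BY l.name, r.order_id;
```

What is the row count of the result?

9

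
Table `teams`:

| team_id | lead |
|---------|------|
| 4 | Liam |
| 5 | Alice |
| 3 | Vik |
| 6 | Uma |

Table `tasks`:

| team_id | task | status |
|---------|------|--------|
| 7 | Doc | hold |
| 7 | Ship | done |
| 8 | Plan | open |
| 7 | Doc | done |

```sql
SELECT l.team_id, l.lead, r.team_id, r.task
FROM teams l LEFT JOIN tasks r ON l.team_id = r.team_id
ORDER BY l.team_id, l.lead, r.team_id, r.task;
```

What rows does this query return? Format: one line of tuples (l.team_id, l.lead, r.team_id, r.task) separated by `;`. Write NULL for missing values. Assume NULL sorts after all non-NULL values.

LEFT JOIN keeps every row from `teams`; unmatched rows get NULL for `tasks`'s columns.
Matching on l.team_id = r.team_id.
- team_id=4: no r row matches, row kept with r columns NULL.
- team_id=5: no r row matches, row kept with r columns NULL.
- team_id=3: no r row matches, row kept with r columns NULL.
- team_id=6: no r row matches, row kept with r columns NULL.
After projecting and ordering:
l.team_id | l.lead | r.team_id | r.task
3 | Vik | NULL | NULL
4 | Liam | NULL | NULL
5 | Alice | NULL | NULL
6 | Uma | NULL | NULL

(3, Vik, NULL, NULL); (4, Liam, NULL, NULL); (5, Alice, NULL, NULL); (6, Uma, NULL, NULL)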